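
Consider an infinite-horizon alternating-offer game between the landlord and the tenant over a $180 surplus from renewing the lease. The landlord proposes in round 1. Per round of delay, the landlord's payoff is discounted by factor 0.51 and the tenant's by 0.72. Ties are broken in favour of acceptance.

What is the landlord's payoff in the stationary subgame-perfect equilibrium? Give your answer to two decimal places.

In a stationary SPE each proposer offers the other exactly their discounted continuation value.
If the landlord keeps x when proposing and the tenant keeps y when proposing, then x = 180 − 0.72y and y = 180 − 0.51x.
Solving: x = 180(1 − 0.72) / (1 − 0.51·0.72) = 50.4 / 0.6328 ≈ 79.6460.
The tenant gets 180 − 79.6460 ≈ 100.3540.

79.65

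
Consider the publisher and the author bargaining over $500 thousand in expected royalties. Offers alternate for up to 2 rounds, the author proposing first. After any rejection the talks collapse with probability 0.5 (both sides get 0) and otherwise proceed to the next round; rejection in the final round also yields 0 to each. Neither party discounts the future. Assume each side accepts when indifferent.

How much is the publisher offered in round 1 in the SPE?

250

Round 2 (the publisher proposes): the author will accept anything ≥ 0, so the publisher offers 0 and keeps 500.
Round 1 (the author proposes): rejecting gives the publisher an expected 0.5 × 500 = 250, so the author offers 250, keeping 250.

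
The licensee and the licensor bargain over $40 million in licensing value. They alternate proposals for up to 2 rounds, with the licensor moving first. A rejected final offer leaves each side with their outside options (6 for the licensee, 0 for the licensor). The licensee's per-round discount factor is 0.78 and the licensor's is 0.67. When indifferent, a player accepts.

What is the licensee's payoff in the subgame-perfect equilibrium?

31.2

Round 2 (the licensee proposes): rejection yields 0 for the licensor; the licensee offers 0 and keeps 40.
Round 1 (the licensor proposes): the licensee can get 40 next round, worth 0.78 × 40 = 31.2 now, so the licensor offers 31.2, keeping 8.8.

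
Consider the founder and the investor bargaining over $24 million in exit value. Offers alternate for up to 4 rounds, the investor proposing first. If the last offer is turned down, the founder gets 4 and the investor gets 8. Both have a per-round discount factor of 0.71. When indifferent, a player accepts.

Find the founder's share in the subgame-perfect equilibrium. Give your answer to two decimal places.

10.67

Work backward from the last round.
Round 4 (the founder proposes): the investor gets 8 if talks fail, so the founder offers 8 and keeps 16.
Round 3 (the investor proposes): the founder can get 16 next round, worth 0.71 × 16 = 11.36 now, so the investor offers 11.36, keeping 12.64.
Round 2 (the founder proposes): the investor can get 12.64 next round, worth 0.71 × 12.64 = 8.9744 now. The founder offers 8.9744 and keeps 24 − 8.9744 = 15.0256.
Round 1 (the investor proposes): the founder can get 15.0256 next round, worth 0.71 × 15.0256 = 10.668176 now; the investor offers that and keeps 13.331824.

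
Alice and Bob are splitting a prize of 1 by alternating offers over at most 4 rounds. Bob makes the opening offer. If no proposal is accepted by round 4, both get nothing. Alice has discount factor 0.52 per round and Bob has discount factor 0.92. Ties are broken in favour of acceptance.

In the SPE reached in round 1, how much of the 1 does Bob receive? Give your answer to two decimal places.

Round 4 (Alice proposes): rejection yields 0 for Bob; Alice offers 0 and keeps 1.
Round 3 (Bob proposes): Alice can get 1 next round, worth 0.52 × 1 = 0.52 now; Bob offers that and keeps 0.48.
Round 2 (Alice proposes): Bob can get 0.48 next round, worth 0.92 × 0.48 = 0.4416 now, so Alice offers 0.4416, keeping 0.5584.
Round 1 (Bob proposes): Alice can get 0.5584 next round, worth 0.52 × 0.5584 = 0.290368 now; Bob offers that and keeps 0.709632.

0.71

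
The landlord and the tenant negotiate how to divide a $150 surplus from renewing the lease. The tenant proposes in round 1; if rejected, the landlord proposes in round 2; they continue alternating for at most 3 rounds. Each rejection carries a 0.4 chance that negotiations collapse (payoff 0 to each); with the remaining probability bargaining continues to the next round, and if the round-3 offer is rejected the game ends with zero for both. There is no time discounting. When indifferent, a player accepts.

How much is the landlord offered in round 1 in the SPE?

36

Round 3 (the tenant proposes): the landlord will accept anything ≥ 0, so the tenant offers 0 and keeps 150.
Round 2 (the landlord proposes): rejecting gives the tenant an expected 0.6 × 150 = 90, so the landlord offers 90, keeping 60.
Round 1 (the tenant proposes): rejecting gives the landlord an expected 0.6 × 60 = 36; the tenant offers that and keeps 114.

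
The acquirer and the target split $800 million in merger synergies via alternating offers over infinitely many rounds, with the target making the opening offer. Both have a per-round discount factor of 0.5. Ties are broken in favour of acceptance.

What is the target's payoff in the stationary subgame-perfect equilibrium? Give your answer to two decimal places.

In a stationary SPE each proposer offers the other exactly their discounted continuation value.
If the target keeps x when proposing and the acquirer keeps y when proposing, then x = 800 − 0.5y and y = 800 − 0.5x.
Solving: x = 800(1 − 0.5) / (1 − 0.5·0.5) = 400 / 0.75 ≈ 533.3333.
The acquirer gets 800 − 533.3333 ≈ 266.6667.

533.33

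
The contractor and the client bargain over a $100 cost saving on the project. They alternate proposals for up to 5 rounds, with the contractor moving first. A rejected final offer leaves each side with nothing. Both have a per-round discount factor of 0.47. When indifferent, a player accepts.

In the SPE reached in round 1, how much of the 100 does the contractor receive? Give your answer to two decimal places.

69.59

Round 5 (the contractor proposes): the client will accept anything ≥ 0, so the contractor offers 0 and keeps 100.
Round 4 (the client proposes): the contractor can get 100 next round, worth 0.47 × 100 = 47 now. The client offers 47 and keeps 100 − 47 = 53.
Round 3 (the contractor proposes): the client can get 53 next round, worth 0.47 × 53 = 24.91 now, so the contractor offers 24.91, keeping 75.09.
Round 2 (the client proposes): the contractor can get 75.09 next round, worth 0.47 × 75.09 = 35.2923 now, so the client offers 35.2923, keeping 64.7077.
Round 1 (the contractor proposes): the client can get 64.7077 next round, worth 0.47 × 64.7077 = 30.412619 now. The contractor offers 30.412619 and keeps 100 − 30.412619 = 69.587381.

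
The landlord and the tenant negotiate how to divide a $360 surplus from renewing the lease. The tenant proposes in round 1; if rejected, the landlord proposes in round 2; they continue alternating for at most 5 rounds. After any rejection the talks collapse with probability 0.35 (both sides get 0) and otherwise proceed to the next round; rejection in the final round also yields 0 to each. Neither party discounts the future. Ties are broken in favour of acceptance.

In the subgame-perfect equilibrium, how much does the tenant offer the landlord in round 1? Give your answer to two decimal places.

116.50

Round 5 (the tenant proposes): rejection yields 0 for the landlord; the tenant offers 0 and keeps 360.
Round 4 (the landlord proposes): rejecting gives the tenant an expected 0.65 × 360 = 234. The landlord offers 234 and keeps 360 − 234 = 126.
Round 3 (the tenant proposes): rejecting gives the landlord an expected 0.65 × 126 = 81.9, so the tenant offers 81.9, keeping 278.1.
Round 2 (the landlord proposes): rejecting gives the tenant an expected 0.65 × 278.1 = 180.765; the landlord offers that and keeps 179.235.
Round 1 (the tenant proposes): rejecting gives the landlord an expected 0.65 × 179.235 = 116.50275; the tenant offers that and keeps 243.49725.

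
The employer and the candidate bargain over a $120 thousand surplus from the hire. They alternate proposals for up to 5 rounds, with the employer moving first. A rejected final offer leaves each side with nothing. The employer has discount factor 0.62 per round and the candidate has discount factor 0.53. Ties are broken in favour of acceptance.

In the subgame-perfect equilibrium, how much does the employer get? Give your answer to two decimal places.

87.89

Round 5 (the employer proposes): the candidate will accept anything ≥ 0, so the employer offers 0 and keeps 120.
Round 4 (the candidate proposes): the employer can get 120 next round, worth 0.62 × 120 = 74.4 now; the candidate offers that and keeps 45.6.
Round 3 (the employer proposes): the candidate can get 45.6 next round, worth 0.53 × 45.6 = 24.168 now. The employer offers 24.168 and keeps 120 − 24.168 = 95.832.
Round 2 (the candidate proposes): the employer can get 95.832 next round, worth 0.62 × 95.832 = 59.41584 now; the candidate offers that and keeps 60.58416.
Round 1 (the employer proposes): the candidate can get 60.58416 next round, worth 0.53 × 60.58416 = 32.1096048 now; the employer offers that and keeps 87.8903952.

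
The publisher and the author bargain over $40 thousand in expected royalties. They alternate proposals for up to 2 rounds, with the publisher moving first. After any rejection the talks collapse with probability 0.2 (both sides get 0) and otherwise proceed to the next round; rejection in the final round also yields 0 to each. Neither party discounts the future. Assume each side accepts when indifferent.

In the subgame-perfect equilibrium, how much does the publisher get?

By backward induction:
Round 2 (the author proposes): the publisher will accept anything ≥ 0, so the author offers 0 and keeps 40.
Round 1 (the publisher proposes): rejecting gives the author an expected 0.8 × 40 = 32; the publisher offers that and keeps 8.

8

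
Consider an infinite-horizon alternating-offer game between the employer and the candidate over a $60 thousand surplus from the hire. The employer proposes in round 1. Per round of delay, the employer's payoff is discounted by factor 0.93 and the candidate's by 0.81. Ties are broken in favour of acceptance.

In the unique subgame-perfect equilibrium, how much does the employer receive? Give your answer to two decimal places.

46.21

In a stationary SPE each proposer offers the other exactly their discounted continuation value.
If the employer keeps x when proposing and the candidate keeps y when proposing, then x = 60 − 0.81y and y = 60 − 0.93x.
Solving: x = 60(1 − 0.81) / (1 − 0.93·0.81) = 11.4 / 0.2467 ≈ 46.2100.
The candidate gets 60 − 46.2100 ≈ 13.7900.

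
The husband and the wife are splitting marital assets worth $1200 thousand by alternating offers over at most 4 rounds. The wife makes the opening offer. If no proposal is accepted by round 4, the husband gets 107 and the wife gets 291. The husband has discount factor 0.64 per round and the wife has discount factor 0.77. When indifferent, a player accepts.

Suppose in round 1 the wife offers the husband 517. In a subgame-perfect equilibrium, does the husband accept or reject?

Round 4 (the husband proposes): the wife gets 291 if talks fail, so the husband offers 291 and keeps 909.
Round 3 (the wife proposes): the husband can get 909 next round, worth 0.64 × 909 = 581.76 now. The wife offers 581.76 and keeps 1200 − 581.76 = 618.24.
Round 2 (the husband proposes): the wife can get 618.24 next round, worth 0.77 × 618.24 = 476.0448 now; the husband offers that and keeps 723.9552.
So by rejecting in round 1, the husband gets 723.9552 next round, worth 0.64 × 723.9552 = 463.331328 now.
Offer 517 ≥ 463.331328, so the husband accepts.

Accept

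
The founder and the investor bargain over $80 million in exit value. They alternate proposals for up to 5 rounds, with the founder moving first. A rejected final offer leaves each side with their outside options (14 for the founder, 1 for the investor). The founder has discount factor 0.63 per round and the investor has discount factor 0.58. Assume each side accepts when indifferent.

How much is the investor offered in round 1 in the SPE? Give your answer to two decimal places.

23.57

Round 5 (the founder proposes): the investor gets 1 if talks fail, so the founder offers 1 and keeps 79.
Round 4 (the investor proposes): the founder can get 79 next round, worth 0.63 × 79 = 49.77 now, so the investor offers 49.77, keeping 30.23.
Round 3 (the founder proposes): the investor can get 30.23 next round, worth 0.58 × 30.23 = 17.5334 now; the founder offers that and keeps 62.4666.
Round 2 (the investor proposes): the founder can get 62.4666 next round, worth 0.63 × 62.4666 = 39.353958 now; the investor offers that and keeps 40.646042.
Round 1 (the founder proposes): the investor can get 40.646042 next round, worth 0.58 × 40.646042 = 23.57470436 now; the founder offers that and keeps 56.42529564.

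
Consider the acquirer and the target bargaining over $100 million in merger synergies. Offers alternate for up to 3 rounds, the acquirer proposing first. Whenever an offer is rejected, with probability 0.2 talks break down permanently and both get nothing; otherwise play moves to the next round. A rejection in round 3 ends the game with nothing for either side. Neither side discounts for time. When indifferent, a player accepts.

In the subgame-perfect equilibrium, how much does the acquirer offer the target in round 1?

16

Round 3 (the acquirer proposes): the target will accept anything ≥ 0, so the acquirer offers 0 and keeps 100.
Round 2 (the target proposes): rejecting gives the acquirer an expected 0.8 × 100 = 80. The target offers 80 and keeps 100 − 80 = 20.
Round 1 (the acquirer proposes): rejecting gives the target an expected 0.8 × 20 = 16. The acquirer offers 16 and keeps 100 − 16 = 84.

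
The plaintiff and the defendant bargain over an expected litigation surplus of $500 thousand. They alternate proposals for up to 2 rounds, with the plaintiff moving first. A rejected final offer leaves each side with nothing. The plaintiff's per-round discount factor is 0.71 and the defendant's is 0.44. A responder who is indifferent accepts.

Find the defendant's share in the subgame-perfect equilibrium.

By backward induction:
Round 2 (the defendant proposes): the plaintiff will accept anything ≥ 0, so the defendant offers 0 and keeps 500.
Round 1 (the plaintiff proposes): the defendant can get 500 next round, worth 0.44 × 500 = 220 now. The plaintiff offers 220 and keeps 500 − 220 = 280.

220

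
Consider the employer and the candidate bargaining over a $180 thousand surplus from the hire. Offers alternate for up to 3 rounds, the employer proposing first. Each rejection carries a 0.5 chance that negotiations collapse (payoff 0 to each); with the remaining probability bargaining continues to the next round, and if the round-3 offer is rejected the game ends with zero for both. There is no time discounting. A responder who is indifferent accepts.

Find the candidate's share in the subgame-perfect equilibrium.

Round 3 (the employer proposes): rejection yields 0 for the candidate; the employer offers 0 and keeps 180.
Round 2 (the candidate proposes): rejecting gives the employer an expected 0.5 × 180 = 90. The candidate offers 90 and keeps 180 − 90 = 90.
Round 1 (the employer proposes): rejecting gives the candidate an expected 0.5 × 90 = 45. The employer offers 45 and keeps 180 − 45 = 135.

45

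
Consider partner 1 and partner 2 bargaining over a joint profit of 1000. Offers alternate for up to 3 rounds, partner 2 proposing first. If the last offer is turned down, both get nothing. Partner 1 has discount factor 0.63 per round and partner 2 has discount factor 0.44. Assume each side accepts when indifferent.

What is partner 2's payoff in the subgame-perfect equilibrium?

Work backward from the last round.
Round 3 (partner 2 proposes): rejection yields 0 for partner 1; partner 2 offers 0 and keeps 1000.
Round 2 (partner 1 proposes): partner 2 can get 1000 next round, worth 0.44 × 1000 = 440 now; partner 1 offers that and keeps 560.
Round 1 (partner 2 proposes): partner 1 can get 560 next round, worth 0.63 × 560 = 352.8 now; partner 2 offers that and keeps 647.2.

647.2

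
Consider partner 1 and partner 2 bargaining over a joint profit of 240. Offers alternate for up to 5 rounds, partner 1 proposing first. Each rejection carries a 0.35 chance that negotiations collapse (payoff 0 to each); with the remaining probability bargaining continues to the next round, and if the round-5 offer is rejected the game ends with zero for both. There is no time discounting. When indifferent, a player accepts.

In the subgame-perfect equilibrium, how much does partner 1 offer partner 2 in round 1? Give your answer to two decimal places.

Round 5 (partner 1 proposes): rejection yields 0 for partner 2; partner 1 offers 0 and keeps 240.
Round 4 (partner 2 proposes): rejecting gives partner 1 an expected 0.65 × 240 = 156, so partner 2 offers 156, keeping 84.
Round 3 (partner 1 proposes): rejecting gives partner 2 an expected 0.65 × 84 = 54.6. Partner 1 offers 54.6 and keeps 240 − 54.6 = 185.4.
Round 2 (partner 2 proposes): rejecting gives partner 1 an expected 0.65 × 185.4 = 120.51, so partner 2 offers 120.51, keeping 119.49.
Round 1 (partner 1 proposes): rejecting gives partner 2 an expected 0.65 × 119.49 = 77.6685, so partner 1 offers 77.6685, keeping 162.3315.

77.67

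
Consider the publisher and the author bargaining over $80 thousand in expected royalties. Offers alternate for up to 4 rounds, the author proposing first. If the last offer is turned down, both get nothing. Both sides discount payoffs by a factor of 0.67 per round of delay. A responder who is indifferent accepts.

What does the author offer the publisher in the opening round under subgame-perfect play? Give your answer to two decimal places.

Round 4 (the publisher proposes): rejection yields 0 for the author; the publisher offers 0 and keeps 80.
Round 3 (the author proposes): the publisher can get 80 next round, worth 0.67 × 80 = 53.6 now, so the author offers 53.6, keeping 26.4.
Round 2 (the publisher proposes): the author can get 26.4 next round, worth 0.67 × 26.4 = 17.688 now, so the publisher offers 17.688, keeping 62.312.
Round 1 (the author proposes): the publisher can get 62.312 next round, worth 0.67 × 62.312 = 41.74904 now, so the author offers 41.74904, keeping 38.25096.

41.75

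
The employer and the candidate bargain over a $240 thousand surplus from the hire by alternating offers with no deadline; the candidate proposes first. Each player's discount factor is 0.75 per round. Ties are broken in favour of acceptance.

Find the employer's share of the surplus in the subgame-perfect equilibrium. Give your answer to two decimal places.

102.86

When the candidate proposes, the employer accepts any offer worth at least 0.75 times what the employer would get by proposing next round; and vice versa.
This gives x = 240 − 0.75y and y = 240 − 0.75x, where x and y are each side's share when it proposes.
Hence (1 − 0.75·0.75)x = 240(1 − 0.75), i.e. 0.4375·x = 60.
x ≈ 137.1429; the employer's share is 240 − x ≈ 102.8571.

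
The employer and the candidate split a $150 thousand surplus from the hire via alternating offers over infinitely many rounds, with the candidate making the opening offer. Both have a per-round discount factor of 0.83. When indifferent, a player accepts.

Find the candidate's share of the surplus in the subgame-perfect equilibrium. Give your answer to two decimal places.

When the candidate proposes, the employer accepts any offer worth at least 0.83 times what the employer would get by proposing next round; and vice versa.
This gives x = 150 − 0.83y and y = 150 − 0.83x, where x and y are each side's share when it proposes.
Hence (1 − 0.83·0.83)x = 150(1 − 0.83), i.e. 0.3111·x = 25.5.
x ≈ 81.9672; the employer's share is 150 − x ≈ 68.0328.

81.97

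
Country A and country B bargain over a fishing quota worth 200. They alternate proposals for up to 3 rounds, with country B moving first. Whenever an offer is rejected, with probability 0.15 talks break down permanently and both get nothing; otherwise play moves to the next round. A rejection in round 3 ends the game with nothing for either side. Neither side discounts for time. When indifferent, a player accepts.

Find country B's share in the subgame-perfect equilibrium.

174.5

Round 3 (country B proposes): rejection yields 0 for country A; country B offers 0 and keeps 200.
Round 2 (country A proposes): rejecting gives country B an expected 0.85 × 200 = 170, so country A offers 170, keeping 30.
Round 1 (country B proposes): rejecting gives country A an expected 0.85 × 30 = 25.5, so country B offers 25.5, keeping 174.5.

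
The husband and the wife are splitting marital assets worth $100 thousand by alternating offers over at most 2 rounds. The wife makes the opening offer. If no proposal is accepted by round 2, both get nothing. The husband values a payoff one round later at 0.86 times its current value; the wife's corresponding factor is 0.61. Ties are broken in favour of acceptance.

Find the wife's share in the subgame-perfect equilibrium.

Round 2 (the husband proposes): rejection yields 0 for the wife; the husband offers 0 and keeps 100.
Round 1 (the wife proposes): the husband can get 100 next round, worth 0.86 × 100 = 86 now, so the wife offers 86, keeping 14.

14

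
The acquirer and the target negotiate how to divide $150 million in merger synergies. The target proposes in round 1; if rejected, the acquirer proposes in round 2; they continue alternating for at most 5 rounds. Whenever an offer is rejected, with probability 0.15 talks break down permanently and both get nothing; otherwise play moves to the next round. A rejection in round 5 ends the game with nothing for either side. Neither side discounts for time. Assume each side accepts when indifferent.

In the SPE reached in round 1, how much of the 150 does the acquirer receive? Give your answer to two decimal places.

By backward induction:
Round 5 (the target proposes): the acquirer will accept anything ≥ 0, so the target offers 0 and keeps 150.
Round 4 (the acquirer proposes): rejecting gives the target an expected 0.85 × 150 = 127.5; the acquirer offers that and keeps 22.5.
Round 3 (the target proposes): rejecting gives the acquirer an expected 0.85 × 22.5 = 19.125; the target offers that and keeps 130.875.
Round 2 (the acquirer proposes): rejecting gives the target an expected 0.85 × 130.875 = 111.24375. The acquirer offers 111.24375 and keeps 150 − 111.24375 = 38.75625.
Round 1 (the target proposes): rejecting gives the acquirer an expected 0.85 × 38.75625 = 32.9428125, so the target offers 32.9428125, keeping 117.0571875.

32.94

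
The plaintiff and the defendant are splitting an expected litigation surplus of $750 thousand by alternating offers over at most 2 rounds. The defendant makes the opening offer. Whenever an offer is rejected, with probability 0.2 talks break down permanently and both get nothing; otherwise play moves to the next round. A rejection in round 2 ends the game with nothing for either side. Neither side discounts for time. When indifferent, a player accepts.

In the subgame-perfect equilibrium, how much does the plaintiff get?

By backward induction:
Round 2 (the plaintiff proposes): rejection yields 0 for the defendant; the plaintiff offers 0 and keeps 750.
Round 1 (the defendant proposes): rejecting gives the plaintiff an expected 0.8 × 750 = 600; the defendant offers that and keeps 150.

600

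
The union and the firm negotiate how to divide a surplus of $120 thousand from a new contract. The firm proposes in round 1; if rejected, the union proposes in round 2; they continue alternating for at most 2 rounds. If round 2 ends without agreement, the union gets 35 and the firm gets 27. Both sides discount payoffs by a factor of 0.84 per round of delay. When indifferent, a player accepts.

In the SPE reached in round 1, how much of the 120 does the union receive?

Round 2 (the union proposes): the firm gets 27 if talks fail, so the union offers 27 and keeps 93.
Round 1 (the firm proposes): the union can get 93 next round, worth 0.84 × 93 = 78.12 now; the firm offers that and keeps 41.88.

78.12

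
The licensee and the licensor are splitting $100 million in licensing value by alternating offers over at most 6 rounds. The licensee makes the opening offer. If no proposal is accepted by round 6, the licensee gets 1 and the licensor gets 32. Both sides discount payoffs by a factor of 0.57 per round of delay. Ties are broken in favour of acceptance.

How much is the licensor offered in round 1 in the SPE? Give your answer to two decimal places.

38.43

Round 6 (the licensor proposes): the licensee gets 1 if talks fail, so the licensor offers 1 and keeps 99.
Round 5 (the licensee proposes): the licensor can get 99 next round, worth 0.57 × 99 = 56.43 now, so the licensee offers 56.43, keeping 43.57.
Round 4 (the licensor proposes): the licensee can get 43.57 next round, worth 0.57 × 43.57 = 24.8349 now; the licensor offers that and keeps 75.1651.
Round 3 (the licensee proposes): the licensor can get 75.1651 next round, worth 0.57 × 75.1651 = 42.844107 now. The licensee offers 42.844107 and keeps 100 − 42.844107 = 57.155893.
Round 2 (the licensor proposes): the licensee can get 57.155893 next round, worth 0.57 × 57.155893 = 32.57885901 now; the licensor offers that and keeps 67.42114099.
Round 1 (the licensee proposes): the licensor can get 67.42114099 next round, worth 0.57 × 67.42114099 = 38.4300503643 now. The licensee offers 38.4300503643 and keeps 100 − 38.4300503643 = 61.5699496357.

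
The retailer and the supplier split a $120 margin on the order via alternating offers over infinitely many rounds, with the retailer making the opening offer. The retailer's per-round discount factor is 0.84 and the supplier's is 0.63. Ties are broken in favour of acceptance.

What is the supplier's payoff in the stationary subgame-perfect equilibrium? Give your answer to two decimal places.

25.69

In a stationary SPE each proposer offers the other exactly their discounted continuation value.
If the retailer keeps x when proposing and the supplier keeps y when proposing, then x = 120 − 0.63y and y = 120 − 0.84x.
Solving: x = 120(1 − 0.63) / (1 − 0.84·0.63) = 44.4 / 0.4708 ≈ 94.3076.
The supplier gets 120 − 94.3076 ≈ 25.6924.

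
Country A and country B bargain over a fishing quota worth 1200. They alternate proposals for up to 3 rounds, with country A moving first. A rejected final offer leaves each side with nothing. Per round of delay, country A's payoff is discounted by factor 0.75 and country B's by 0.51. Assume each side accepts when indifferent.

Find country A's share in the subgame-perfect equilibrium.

Round 3 (country A proposes): rejection yields 0 for country B; country A offers 0 and keeps 1200.
Round 2 (country B proposes): country A can get 1200 next round, worth 0.75 × 1200 = 900 now. Country B offers 900 and keeps 1200 − 900 = 300.
Round 1 (country A proposes): country B can get 300 next round, worth 0.51 × 300 = 153 now; country A offers that and keeps 1047.

1047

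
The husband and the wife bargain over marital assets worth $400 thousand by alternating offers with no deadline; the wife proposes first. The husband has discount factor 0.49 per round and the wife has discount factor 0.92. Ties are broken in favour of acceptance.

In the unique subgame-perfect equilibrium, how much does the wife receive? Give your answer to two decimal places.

When the wife proposes, the husband accepts any offer worth at least 0.49 times what the husband would get by proposing next round; and vice versa.
This gives x = 400 − 0.49y and y = 400 − 0.92x, where x and y are each side's share when it proposes.
Hence (1 − 0.49·0.92)x = 400(1 − 0.49), i.e. 0.5492·x = 204.
x ≈ 371.4494; the husband's share is 400 − x ≈ 28.5506.

371.45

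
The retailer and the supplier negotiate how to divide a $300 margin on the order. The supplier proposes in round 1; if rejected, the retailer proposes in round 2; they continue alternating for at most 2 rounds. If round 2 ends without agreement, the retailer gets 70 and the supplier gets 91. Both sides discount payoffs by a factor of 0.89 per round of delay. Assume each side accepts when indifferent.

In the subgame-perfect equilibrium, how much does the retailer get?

186.01

Round 2 (the retailer proposes): the supplier gets 91 if talks fail, so the retailer offers 91 and keeps 209.
Round 1 (the supplier proposes): the retailer can get 209 next round, worth 0.89 × 209 = 186.01 now. The supplier offers 186.01 and keeps 300 − 186.01 = 113.99.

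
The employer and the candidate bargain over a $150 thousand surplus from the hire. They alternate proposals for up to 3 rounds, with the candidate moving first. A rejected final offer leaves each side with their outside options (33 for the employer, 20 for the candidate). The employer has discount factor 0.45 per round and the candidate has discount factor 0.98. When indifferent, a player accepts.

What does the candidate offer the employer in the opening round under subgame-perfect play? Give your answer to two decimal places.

15.90

Solve by backward induction from round 3.
Round 3 (the candidate proposes): the employer gets 33 if talks fail, so the candidate offers 33 and keeps 117.
Round 2 (the employer proposes): the candidate can get 117 next round, worth 0.98 × 117 = 114.66 now. The employer offers 114.66 and keeps 150 − 114.66 = 35.34.
Round 1 (the candidate proposes): the employer can get 35.34 next round, worth 0.45 × 35.34 = 15.903 now, so the candidate offers 15.903, keeping 134.097.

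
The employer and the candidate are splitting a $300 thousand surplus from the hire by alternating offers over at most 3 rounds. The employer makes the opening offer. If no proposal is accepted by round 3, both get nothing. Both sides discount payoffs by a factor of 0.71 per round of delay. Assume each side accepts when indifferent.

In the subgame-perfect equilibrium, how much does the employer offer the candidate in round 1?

61.77

Solve by backward induction from round 3.
Round 3 (the employer proposes): rejection yields 0 for the candidate; the employer offers 0 and keeps 300.
Round 2 (the candidate proposes): the employer can get 300 next round, worth 0.71 × 300 = 213 now; the candidate offers that and keeps 87.
Round 1 (the employer proposes): the candidate can get 87 next round, worth 0.71 × 87 = 61.77 now, so the employer offers 61.77, keeping 238.23.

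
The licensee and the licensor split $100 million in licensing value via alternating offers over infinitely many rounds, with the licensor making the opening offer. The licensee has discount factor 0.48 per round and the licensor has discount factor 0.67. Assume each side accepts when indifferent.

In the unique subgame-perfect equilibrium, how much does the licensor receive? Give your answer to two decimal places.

76.65

When the licensor proposes, the licensee accepts any offer worth at least 0.48 times what the licensee would get by proposing next round; and vice versa.
This gives x = 100 − 0.48y and y = 100 − 0.67x, where x and y are each side's share when it proposes.
Hence (1 − 0.48·0.67)x = 100(1 − 0.48), i.e. 0.6784·x = 52.
x ≈ 76.6509; the licensee's share is 100 − x ≈ 23.3491.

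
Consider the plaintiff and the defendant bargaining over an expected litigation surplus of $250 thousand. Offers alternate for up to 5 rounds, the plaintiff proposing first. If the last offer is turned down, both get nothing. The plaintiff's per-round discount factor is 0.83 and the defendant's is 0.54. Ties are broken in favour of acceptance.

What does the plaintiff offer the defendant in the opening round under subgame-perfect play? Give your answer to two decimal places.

33.24

By backward induction:
Round 5 (the plaintiff proposes): rejection yields 0 for the defendant; the plaintiff offers 0 and keeps 250.
Round 4 (the defendant proposes): the plaintiff can get 250 next round, worth 0.83 × 250 = 207.5 now. The defendant offers 207.5 and keeps 250 − 207.5 = 42.5.
Round 3 (the plaintiff proposes): the defendant can get 42.5 next round, worth 0.54 × 42.5 = 22.95 now. The plaintiff offers 22.95 and keeps 250 − 22.95 = 227.05.
Round 2 (the defendant proposes): the plaintiff can get 227.05 next round, worth 0.83 × 227.05 = 188.4515 now; the defendant offers that and keeps 61.5485.
Round 1 (the plaintiff proposes): the defendant can get 61.5485 next round, worth 0.54 × 61.5485 = 33.23619 now; the plaintiff offers that and keeps 216.76381.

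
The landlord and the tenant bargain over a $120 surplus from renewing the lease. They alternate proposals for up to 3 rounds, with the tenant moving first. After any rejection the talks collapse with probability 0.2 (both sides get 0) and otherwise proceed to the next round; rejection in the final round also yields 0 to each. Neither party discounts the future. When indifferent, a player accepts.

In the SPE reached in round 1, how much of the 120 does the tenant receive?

100.8

By backward induction:
Round 3 (the tenant proposes): rejection yields 0 for the landlord; the tenant offers 0 and keeps 120.
Round 2 (the landlord proposes): rejecting gives the tenant an expected 0.8 × 120 = 96. The landlord offers 96 and keeps 120 − 96 = 24.
Round 1 (the tenant proposes): rejecting gives the landlord an expected 0.8 × 24 = 19.2. The tenant offers 19.2 and keeps 120 − 19.2 = 100.8.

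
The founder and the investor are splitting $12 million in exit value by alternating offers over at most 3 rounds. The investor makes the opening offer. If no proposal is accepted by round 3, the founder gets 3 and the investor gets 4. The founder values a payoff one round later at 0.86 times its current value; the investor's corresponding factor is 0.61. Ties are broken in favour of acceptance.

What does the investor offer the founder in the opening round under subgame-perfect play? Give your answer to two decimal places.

Round 3 (the investor proposes): the founder gets 3 if talks fail, so the investor offers 3 and keeps 9.
Round 2 (the founder proposes): the investor can get 9 next round, worth 0.61 × 9 = 5.49 now, so the founder offers 5.49, keeping 6.51.
Round 1 (the investor proposes): the founder can get 6.51 next round, worth 0.86 × 6.51 = 5.5986 now; the investor offers that and keeps 6.4014.

5.60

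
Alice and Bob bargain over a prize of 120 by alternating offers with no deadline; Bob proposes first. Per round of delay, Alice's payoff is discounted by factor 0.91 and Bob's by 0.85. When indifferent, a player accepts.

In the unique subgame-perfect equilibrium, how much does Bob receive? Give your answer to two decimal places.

In a stationary SPE each proposer offers the other exactly their discounted continuation value.
If Bob keeps x when proposing and Alice keeps y when proposing, then x = 120 − 0.91y and y = 120 − 0.85x.
Solving: x = 120(1 − 0.91) / (1 − 0.85·0.91) = 10.8 / 0.2265 ≈ 47.6821.
Alice gets 120 − 47.6821 ≈ 72.3179.

47.68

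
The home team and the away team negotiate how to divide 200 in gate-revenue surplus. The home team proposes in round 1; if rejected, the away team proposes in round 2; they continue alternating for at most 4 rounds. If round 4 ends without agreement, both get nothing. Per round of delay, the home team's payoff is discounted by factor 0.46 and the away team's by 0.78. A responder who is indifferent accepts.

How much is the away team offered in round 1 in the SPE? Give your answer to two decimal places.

Round 4 (the away team proposes): the home team will accept anything ≥ 0, so the away team offers 0 and keeps 200.
Round 3 (the home team proposes): the away team can get 200 next round, worth 0.78 × 200 = 156 now. The home team offers 156 and keeps 200 − 156 = 44.
Round 2 (the away team proposes): the home team can get 44 next round, worth 0.46 × 44 = 20.24 now, so the away team offers 20.24, keeping 179.76.
Round 1 (the home team proposes): the away team can get 179.76 next round, worth 0.78 × 179.76 = 140.2128 now; the home team offers that and keeps 59.7872.

140.21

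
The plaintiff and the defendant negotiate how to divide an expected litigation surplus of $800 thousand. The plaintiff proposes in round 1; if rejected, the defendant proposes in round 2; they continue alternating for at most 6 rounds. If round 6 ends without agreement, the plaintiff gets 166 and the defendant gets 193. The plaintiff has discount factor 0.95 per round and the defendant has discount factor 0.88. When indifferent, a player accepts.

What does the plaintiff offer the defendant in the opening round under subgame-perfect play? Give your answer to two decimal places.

454.56

Round 6 (the defendant proposes): the plaintiff gets 166 if talks fail, so the defendant offers 166 and keeps 634.
Round 5 (the plaintiff proposes): the defendant can get 634 next round, worth 0.88 × 634 = 557.92 now; the plaintiff offers that and keeps 242.08.
Round 4 (the defendant proposes): the plaintiff can get 242.08 next round, worth 0.95 × 242.08 = 229.976 now. The defendant offers 229.976 and keeps 800 − 229.976 = 570.024.
Round 3 (the plaintiff proposes): the defendant can get 570.024 next round, worth 0.88 × 570.024 = 501.62112 now. The plaintiff offers 501.62112 and keeps 800 − 501.62112 = 298.37888.
Round 2 (the defendant proposes): the plaintiff can get 298.37888 next round, worth 0.95 × 298.37888 = 283.459936 now, so the defendant offers 283.459936, keeping 516.540064.
Round 1 (the plaintiff proposes): the defendant can get 516.540064 next round, worth 0.88 × 516.540064 = 454.55525632 now, so the plaintiff offers 454.55525632, keeping 345.44474368.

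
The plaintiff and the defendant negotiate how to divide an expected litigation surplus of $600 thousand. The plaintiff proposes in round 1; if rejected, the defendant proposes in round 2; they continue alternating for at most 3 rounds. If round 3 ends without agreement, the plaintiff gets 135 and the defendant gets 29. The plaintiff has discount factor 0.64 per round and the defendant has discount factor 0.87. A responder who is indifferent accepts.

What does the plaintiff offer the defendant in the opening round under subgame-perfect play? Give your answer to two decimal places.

Round 3 (the plaintiff proposes): the defendant gets 29 if talks fail, so the plaintiff offers 29 and keeps 571.
Round 2 (the defendant proposes): the plaintiff can get 571 next round, worth 0.64 × 571 = 365.44 now, so the defendant offers 365.44, keeping 234.56.
Round 1 (the plaintiff proposes): the defendant can get 234.56 next round, worth 0.87 × 234.56 = 204.0672 now; the plaintiff offers that and keeps 395.9328.

204.07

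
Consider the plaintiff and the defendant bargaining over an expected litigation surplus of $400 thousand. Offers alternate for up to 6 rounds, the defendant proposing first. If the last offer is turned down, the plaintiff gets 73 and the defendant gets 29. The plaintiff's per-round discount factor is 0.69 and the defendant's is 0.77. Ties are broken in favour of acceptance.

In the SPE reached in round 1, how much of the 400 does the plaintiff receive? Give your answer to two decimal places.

Solve by backward induction from round 6.
Round 6 (the plaintiff proposes): the defendant gets 29 if talks fail, so the plaintiff offers 29 and keeps 371.
Round 5 (the defendant proposes): the plaintiff can get 371 next round, worth 0.69 × 371 = 255.99 now, so the defendant offers 255.99, keeping 144.01.
Round 4 (the plaintiff proposes): the defendant can get 144.01 next round, worth 0.77 × 144.01 = 110.8877 now. The plaintiff offers 110.8877 and keeps 400 − 110.8877 = 289.1123.
Round 3 (the defendant proposes): the plaintiff can get 289.1123 next round, worth 0.69 × 289.1123 = 199.487487 now. The defendant offers 199.487487 and keeps 400 − 199.487487 = 200.512513.
Round 2 (the plaintiff proposes): the defendant can get 200.512513 next round, worth 0.77 × 200.512513 = 154.39463501 now; the plaintiff offers that and keeps 245.60536499.
Round 1 (the defendant proposes): the plaintiff can get 245.60536499 next round, worth 0.69 × 245.60536499 = 169.4677018431 now, so the defendant offers 169.4677018431, keeping 230.5322981569.

169.47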